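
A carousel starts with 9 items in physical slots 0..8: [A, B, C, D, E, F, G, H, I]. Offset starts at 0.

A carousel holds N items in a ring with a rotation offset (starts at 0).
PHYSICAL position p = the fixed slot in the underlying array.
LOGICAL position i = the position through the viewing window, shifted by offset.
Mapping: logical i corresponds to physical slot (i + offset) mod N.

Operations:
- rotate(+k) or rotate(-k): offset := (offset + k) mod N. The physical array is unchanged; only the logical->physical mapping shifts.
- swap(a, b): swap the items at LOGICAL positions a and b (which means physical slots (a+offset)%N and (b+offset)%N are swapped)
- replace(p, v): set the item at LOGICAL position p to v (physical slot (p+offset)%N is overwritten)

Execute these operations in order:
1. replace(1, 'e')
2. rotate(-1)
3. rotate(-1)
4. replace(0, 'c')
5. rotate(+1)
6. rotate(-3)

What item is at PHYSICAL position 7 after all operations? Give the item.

After op 1 (replace(1, 'e')): offset=0, physical=[A,e,C,D,E,F,G,H,I], logical=[A,e,C,D,E,F,G,H,I]
After op 2 (rotate(-1)): offset=8, physical=[A,e,C,D,E,F,G,H,I], logical=[I,A,e,C,D,E,F,G,H]
After op 3 (rotate(-1)): offset=7, physical=[A,e,C,D,E,F,G,H,I], logical=[H,I,A,e,C,D,E,F,G]
After op 4 (replace(0, 'c')): offset=7, physical=[A,e,C,D,E,F,G,c,I], logical=[c,I,A,e,C,D,E,F,G]
After op 5 (rotate(+1)): offset=8, physical=[A,e,C,D,E,F,G,c,I], logical=[I,A,e,C,D,E,F,G,c]
After op 6 (rotate(-3)): offset=5, physical=[A,e,C,D,E,F,G,c,I], logical=[F,G,c,I,A,e,C,D,E]

Answer: c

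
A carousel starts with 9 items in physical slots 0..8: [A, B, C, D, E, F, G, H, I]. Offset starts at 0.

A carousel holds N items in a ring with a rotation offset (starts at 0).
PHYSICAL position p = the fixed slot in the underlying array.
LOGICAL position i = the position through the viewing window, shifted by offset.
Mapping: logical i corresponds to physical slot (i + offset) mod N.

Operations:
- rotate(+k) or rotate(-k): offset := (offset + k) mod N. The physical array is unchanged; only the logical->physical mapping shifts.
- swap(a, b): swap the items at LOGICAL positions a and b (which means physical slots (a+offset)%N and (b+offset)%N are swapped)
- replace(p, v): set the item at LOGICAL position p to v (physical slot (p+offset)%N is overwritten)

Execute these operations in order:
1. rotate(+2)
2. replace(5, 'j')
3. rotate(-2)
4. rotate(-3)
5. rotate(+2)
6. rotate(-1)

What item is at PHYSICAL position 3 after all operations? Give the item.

After op 1 (rotate(+2)): offset=2, physical=[A,B,C,D,E,F,G,H,I], logical=[C,D,E,F,G,H,I,A,B]
After op 2 (replace(5, 'j')): offset=2, physical=[A,B,C,D,E,F,G,j,I], logical=[C,D,E,F,G,j,I,A,B]
After op 3 (rotate(-2)): offset=0, physical=[A,B,C,D,E,F,G,j,I], logical=[A,B,C,D,E,F,G,j,I]
After op 4 (rotate(-3)): offset=6, physical=[A,B,C,D,E,F,G,j,I], logical=[G,j,I,A,B,C,D,E,F]
After op 5 (rotate(+2)): offset=8, physical=[A,B,C,D,E,F,G,j,I], logical=[I,A,B,C,D,E,F,G,j]
After op 6 (rotate(-1)): offset=7, physical=[A,B,C,D,E,F,G,j,I], logical=[j,I,A,B,C,D,E,F,G]

Answer: D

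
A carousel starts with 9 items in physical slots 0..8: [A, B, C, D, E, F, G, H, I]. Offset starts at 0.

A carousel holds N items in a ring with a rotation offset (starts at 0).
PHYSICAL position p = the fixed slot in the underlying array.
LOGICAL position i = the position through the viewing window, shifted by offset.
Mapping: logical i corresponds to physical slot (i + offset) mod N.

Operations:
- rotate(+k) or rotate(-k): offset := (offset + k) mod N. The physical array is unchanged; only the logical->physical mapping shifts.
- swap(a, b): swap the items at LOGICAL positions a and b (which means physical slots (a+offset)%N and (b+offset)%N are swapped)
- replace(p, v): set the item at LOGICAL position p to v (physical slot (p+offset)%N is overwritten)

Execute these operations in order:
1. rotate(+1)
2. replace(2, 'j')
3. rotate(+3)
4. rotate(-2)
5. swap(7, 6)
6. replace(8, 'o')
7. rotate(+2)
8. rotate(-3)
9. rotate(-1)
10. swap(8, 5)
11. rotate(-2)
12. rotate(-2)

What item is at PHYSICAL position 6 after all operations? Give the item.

Answer: G

Derivation:
After op 1 (rotate(+1)): offset=1, physical=[A,B,C,D,E,F,G,H,I], logical=[B,C,D,E,F,G,H,I,A]
After op 2 (replace(2, 'j')): offset=1, physical=[A,B,C,j,E,F,G,H,I], logical=[B,C,j,E,F,G,H,I,A]
After op 3 (rotate(+3)): offset=4, physical=[A,B,C,j,E,F,G,H,I], logical=[E,F,G,H,I,A,B,C,j]
After op 4 (rotate(-2)): offset=2, physical=[A,B,C,j,E,F,G,H,I], logical=[C,j,E,F,G,H,I,A,B]
After op 5 (swap(7, 6)): offset=2, physical=[I,B,C,j,E,F,G,H,A], logical=[C,j,E,F,G,H,A,I,B]
After op 6 (replace(8, 'o')): offset=2, physical=[I,o,C,j,E,F,G,H,A], logical=[C,j,E,F,G,H,A,I,o]
After op 7 (rotate(+2)): offset=4, physical=[I,o,C,j,E,F,G,H,A], logical=[E,F,G,H,A,I,o,C,j]
After op 8 (rotate(-3)): offset=1, physical=[I,o,C,j,E,F,G,H,A], logical=[o,C,j,E,F,G,H,A,I]
After op 9 (rotate(-1)): offset=0, physical=[I,o,C,j,E,F,G,H,A], logical=[I,o,C,j,E,F,G,H,A]
After op 10 (swap(8, 5)): offset=0, physical=[I,o,C,j,E,A,G,H,F], logical=[I,o,C,j,E,A,G,H,F]
After op 11 (rotate(-2)): offset=7, physical=[I,o,C,j,E,A,G,H,F], logical=[H,F,I,o,C,j,E,A,G]
After op 12 (rotate(-2)): offset=5, physical=[I,o,C,j,E,A,G,H,F], logical=[A,G,H,F,I,o,C,j,E]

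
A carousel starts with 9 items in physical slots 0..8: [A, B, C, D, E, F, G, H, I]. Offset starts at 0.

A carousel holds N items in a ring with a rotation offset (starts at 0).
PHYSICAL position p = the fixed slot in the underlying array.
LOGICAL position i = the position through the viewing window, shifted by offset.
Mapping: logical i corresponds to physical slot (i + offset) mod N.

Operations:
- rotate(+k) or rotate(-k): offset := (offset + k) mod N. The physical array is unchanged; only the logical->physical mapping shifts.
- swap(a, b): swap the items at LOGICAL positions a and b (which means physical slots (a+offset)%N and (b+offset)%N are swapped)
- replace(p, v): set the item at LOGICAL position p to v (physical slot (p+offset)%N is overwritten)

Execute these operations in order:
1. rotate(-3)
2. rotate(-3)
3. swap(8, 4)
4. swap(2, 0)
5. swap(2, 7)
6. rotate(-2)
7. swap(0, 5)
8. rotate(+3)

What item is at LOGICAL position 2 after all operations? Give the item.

After op 1 (rotate(-3)): offset=6, physical=[A,B,C,D,E,F,G,H,I], logical=[G,H,I,A,B,C,D,E,F]
After op 2 (rotate(-3)): offset=3, physical=[A,B,C,D,E,F,G,H,I], logical=[D,E,F,G,H,I,A,B,C]
After op 3 (swap(8, 4)): offset=3, physical=[A,B,H,D,E,F,G,C,I], logical=[D,E,F,G,C,I,A,B,H]
After op 4 (swap(2, 0)): offset=3, physical=[A,B,H,F,E,D,G,C,I], logical=[F,E,D,G,C,I,A,B,H]
After op 5 (swap(2, 7)): offset=3, physical=[A,D,H,F,E,B,G,C,I], logical=[F,E,B,G,C,I,A,D,H]
After op 6 (rotate(-2)): offset=1, physical=[A,D,H,F,E,B,G,C,I], logical=[D,H,F,E,B,G,C,I,A]
After op 7 (swap(0, 5)): offset=1, physical=[A,G,H,F,E,B,D,C,I], logical=[G,H,F,E,B,D,C,I,A]
After op 8 (rotate(+3)): offset=4, physical=[A,G,H,F,E,B,D,C,I], logical=[E,B,D,C,I,A,G,H,F]

Answer: D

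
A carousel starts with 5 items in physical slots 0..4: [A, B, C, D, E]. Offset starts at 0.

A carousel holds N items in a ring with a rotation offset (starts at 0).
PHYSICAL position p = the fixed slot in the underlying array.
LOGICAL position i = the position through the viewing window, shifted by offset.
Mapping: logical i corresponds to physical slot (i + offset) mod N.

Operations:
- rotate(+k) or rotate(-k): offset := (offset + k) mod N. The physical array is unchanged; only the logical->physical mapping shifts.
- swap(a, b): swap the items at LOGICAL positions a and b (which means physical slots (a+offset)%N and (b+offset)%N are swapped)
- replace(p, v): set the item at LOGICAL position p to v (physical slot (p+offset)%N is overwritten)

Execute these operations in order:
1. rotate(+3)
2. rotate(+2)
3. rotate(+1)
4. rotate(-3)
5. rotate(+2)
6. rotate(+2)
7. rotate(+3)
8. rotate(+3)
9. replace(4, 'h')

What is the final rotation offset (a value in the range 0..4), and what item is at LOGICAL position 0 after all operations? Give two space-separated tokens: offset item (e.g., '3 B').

Answer: 3 D

Derivation:
After op 1 (rotate(+3)): offset=3, physical=[A,B,C,D,E], logical=[D,E,A,B,C]
After op 2 (rotate(+2)): offset=0, physical=[A,B,C,D,E], logical=[A,B,C,D,E]
After op 3 (rotate(+1)): offset=1, physical=[A,B,C,D,E], logical=[B,C,D,E,A]
After op 4 (rotate(-3)): offset=3, physical=[A,B,C,D,E], logical=[D,E,A,B,C]
After op 5 (rotate(+2)): offset=0, physical=[A,B,C,D,E], logical=[A,B,C,D,E]
After op 6 (rotate(+2)): offset=2, physical=[A,B,C,D,E], logical=[C,D,E,A,B]
After op 7 (rotate(+3)): offset=0, physical=[A,B,C,D,E], logical=[A,B,C,D,E]
After op 8 (rotate(+3)): offset=3, physical=[A,B,C,D,E], logical=[D,E,A,B,C]
After op 9 (replace(4, 'h')): offset=3, physical=[A,B,h,D,E], logical=[D,E,A,B,h]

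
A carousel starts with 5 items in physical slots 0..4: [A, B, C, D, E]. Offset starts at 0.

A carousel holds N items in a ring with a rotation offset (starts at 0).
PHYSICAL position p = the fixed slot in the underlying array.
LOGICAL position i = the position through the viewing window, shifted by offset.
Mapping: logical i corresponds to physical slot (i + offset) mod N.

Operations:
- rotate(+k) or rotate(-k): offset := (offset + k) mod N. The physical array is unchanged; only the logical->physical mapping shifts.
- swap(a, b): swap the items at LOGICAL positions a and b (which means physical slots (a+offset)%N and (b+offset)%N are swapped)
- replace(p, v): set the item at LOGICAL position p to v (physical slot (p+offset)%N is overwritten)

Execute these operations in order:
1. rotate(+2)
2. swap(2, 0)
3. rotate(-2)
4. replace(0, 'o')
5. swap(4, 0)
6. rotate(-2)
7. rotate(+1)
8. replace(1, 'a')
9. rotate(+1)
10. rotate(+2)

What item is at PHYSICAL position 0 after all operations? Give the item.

After op 1 (rotate(+2)): offset=2, physical=[A,B,C,D,E], logical=[C,D,E,A,B]
After op 2 (swap(2, 0)): offset=2, physical=[A,B,E,D,C], logical=[E,D,C,A,B]
After op 3 (rotate(-2)): offset=0, physical=[A,B,E,D,C], logical=[A,B,E,D,C]
After op 4 (replace(0, 'o')): offset=0, physical=[o,B,E,D,C], logical=[o,B,E,D,C]
After op 5 (swap(4, 0)): offset=0, physical=[C,B,E,D,o], logical=[C,B,E,D,o]
After op 6 (rotate(-2)): offset=3, physical=[C,B,E,D,o], logical=[D,o,C,B,E]
After op 7 (rotate(+1)): offset=4, physical=[C,B,E,D,o], logical=[o,C,B,E,D]
After op 8 (replace(1, 'a')): offset=4, physical=[a,B,E,D,o], logical=[o,a,B,E,D]
After op 9 (rotate(+1)): offset=0, physical=[a,B,E,D,o], logical=[a,B,E,D,o]
After op 10 (rotate(+2)): offset=2, physical=[a,B,E,D,o], logical=[E,D,o,a,B]

Answer: a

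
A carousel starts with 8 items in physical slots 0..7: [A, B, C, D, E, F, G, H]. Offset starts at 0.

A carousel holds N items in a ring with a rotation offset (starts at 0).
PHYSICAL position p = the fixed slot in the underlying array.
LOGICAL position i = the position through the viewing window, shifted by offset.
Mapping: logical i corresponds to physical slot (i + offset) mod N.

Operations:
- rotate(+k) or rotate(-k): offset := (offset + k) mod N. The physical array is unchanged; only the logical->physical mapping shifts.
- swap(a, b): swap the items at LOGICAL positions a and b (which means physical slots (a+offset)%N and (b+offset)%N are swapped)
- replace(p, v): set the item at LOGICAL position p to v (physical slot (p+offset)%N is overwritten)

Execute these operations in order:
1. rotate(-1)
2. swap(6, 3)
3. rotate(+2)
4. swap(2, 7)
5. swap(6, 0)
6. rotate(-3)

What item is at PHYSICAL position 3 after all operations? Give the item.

Answer: A

Derivation:
After op 1 (rotate(-1)): offset=7, physical=[A,B,C,D,E,F,G,H], logical=[H,A,B,C,D,E,F,G]
After op 2 (swap(6, 3)): offset=7, physical=[A,B,F,D,E,C,G,H], logical=[H,A,B,F,D,E,C,G]
After op 3 (rotate(+2)): offset=1, physical=[A,B,F,D,E,C,G,H], logical=[B,F,D,E,C,G,H,A]
After op 4 (swap(2, 7)): offset=1, physical=[D,B,F,A,E,C,G,H], logical=[B,F,A,E,C,G,H,D]
After op 5 (swap(6, 0)): offset=1, physical=[D,H,F,A,E,C,G,B], logical=[H,F,A,E,C,G,B,D]
After op 6 (rotate(-3)): offset=6, physical=[D,H,F,A,E,C,G,B], logical=[G,B,D,H,F,A,E,C]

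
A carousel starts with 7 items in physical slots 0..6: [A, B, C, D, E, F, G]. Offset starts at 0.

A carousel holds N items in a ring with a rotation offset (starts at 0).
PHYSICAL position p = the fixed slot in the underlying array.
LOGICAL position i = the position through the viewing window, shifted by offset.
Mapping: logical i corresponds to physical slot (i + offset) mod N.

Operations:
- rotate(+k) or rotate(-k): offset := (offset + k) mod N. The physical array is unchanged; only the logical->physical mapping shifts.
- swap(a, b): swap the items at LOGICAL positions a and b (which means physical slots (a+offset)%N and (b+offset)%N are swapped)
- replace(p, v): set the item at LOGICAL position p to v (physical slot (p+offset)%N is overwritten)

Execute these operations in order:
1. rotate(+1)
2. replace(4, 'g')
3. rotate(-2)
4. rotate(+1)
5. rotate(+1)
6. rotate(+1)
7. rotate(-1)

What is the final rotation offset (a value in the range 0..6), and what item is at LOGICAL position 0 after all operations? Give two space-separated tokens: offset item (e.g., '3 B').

Answer: 1 B

Derivation:
After op 1 (rotate(+1)): offset=1, physical=[A,B,C,D,E,F,G], logical=[B,C,D,E,F,G,A]
After op 2 (replace(4, 'g')): offset=1, physical=[A,B,C,D,E,g,G], logical=[B,C,D,E,g,G,A]
After op 3 (rotate(-2)): offset=6, physical=[A,B,C,D,E,g,G], logical=[G,A,B,C,D,E,g]
After op 4 (rotate(+1)): offset=0, physical=[A,B,C,D,E,g,G], logical=[A,B,C,D,E,g,G]
After op 5 (rotate(+1)): offset=1, physical=[A,B,C,D,E,g,G], logical=[B,C,D,E,g,G,A]
After op 6 (rotate(+1)): offset=2, physical=[A,B,C,D,E,g,G], logical=[C,D,E,g,G,A,B]
After op 7 (rotate(-1)): offset=1, physical=[A,B,C,D,E,g,G], logical=[B,C,D,E,g,G,A]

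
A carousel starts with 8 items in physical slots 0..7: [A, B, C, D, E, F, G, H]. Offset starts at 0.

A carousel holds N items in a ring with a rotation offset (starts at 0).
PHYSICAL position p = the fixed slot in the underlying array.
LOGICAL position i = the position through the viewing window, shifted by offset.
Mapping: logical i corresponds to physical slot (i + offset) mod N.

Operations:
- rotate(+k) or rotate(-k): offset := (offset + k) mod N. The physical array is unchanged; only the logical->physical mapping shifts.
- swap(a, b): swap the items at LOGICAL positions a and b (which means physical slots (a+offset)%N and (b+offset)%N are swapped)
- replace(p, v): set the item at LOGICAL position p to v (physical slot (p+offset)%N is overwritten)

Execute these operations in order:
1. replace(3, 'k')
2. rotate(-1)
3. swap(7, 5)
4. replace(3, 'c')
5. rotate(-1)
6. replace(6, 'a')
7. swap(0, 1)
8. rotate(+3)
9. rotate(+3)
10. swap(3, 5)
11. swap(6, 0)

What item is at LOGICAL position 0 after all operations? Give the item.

Answer: c

Derivation:
After op 1 (replace(3, 'k')): offset=0, physical=[A,B,C,k,E,F,G,H], logical=[A,B,C,k,E,F,G,H]
After op 2 (rotate(-1)): offset=7, physical=[A,B,C,k,E,F,G,H], logical=[H,A,B,C,k,E,F,G]
After op 3 (swap(7, 5)): offset=7, physical=[A,B,C,k,G,F,E,H], logical=[H,A,B,C,k,G,F,E]
After op 4 (replace(3, 'c')): offset=7, physical=[A,B,c,k,G,F,E,H], logical=[H,A,B,c,k,G,F,E]
After op 5 (rotate(-1)): offset=6, physical=[A,B,c,k,G,F,E,H], logical=[E,H,A,B,c,k,G,F]
After op 6 (replace(6, 'a')): offset=6, physical=[A,B,c,k,a,F,E,H], logical=[E,H,A,B,c,k,a,F]
After op 7 (swap(0, 1)): offset=6, physical=[A,B,c,k,a,F,H,E], logical=[H,E,A,B,c,k,a,F]
After op 8 (rotate(+3)): offset=1, physical=[A,B,c,k,a,F,H,E], logical=[B,c,k,a,F,H,E,A]
After op 9 (rotate(+3)): offset=4, physical=[A,B,c,k,a,F,H,E], logical=[a,F,H,E,A,B,c,k]
After op 10 (swap(3, 5)): offset=4, physical=[A,E,c,k,a,F,H,B], logical=[a,F,H,B,A,E,c,k]
After op 11 (swap(6, 0)): offset=4, physical=[A,E,a,k,c,F,H,B], logical=[c,F,H,B,A,E,a,k]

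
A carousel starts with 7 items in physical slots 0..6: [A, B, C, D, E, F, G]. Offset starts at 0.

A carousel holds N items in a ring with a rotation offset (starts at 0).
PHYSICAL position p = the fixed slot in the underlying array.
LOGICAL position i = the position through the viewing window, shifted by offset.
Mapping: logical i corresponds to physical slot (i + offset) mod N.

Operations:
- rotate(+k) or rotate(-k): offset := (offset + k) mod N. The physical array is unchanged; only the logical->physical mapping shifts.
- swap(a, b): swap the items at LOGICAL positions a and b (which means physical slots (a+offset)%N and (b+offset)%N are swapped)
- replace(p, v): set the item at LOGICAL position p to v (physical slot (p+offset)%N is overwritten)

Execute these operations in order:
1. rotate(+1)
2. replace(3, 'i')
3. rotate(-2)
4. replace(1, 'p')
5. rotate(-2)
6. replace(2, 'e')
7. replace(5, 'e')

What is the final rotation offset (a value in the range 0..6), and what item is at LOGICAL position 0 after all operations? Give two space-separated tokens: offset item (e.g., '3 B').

Answer: 4 i

Derivation:
After op 1 (rotate(+1)): offset=1, physical=[A,B,C,D,E,F,G], logical=[B,C,D,E,F,G,A]
After op 2 (replace(3, 'i')): offset=1, physical=[A,B,C,D,i,F,G], logical=[B,C,D,i,F,G,A]
After op 3 (rotate(-2)): offset=6, physical=[A,B,C,D,i,F,G], logical=[G,A,B,C,D,i,F]
After op 4 (replace(1, 'p')): offset=6, physical=[p,B,C,D,i,F,G], logical=[G,p,B,C,D,i,F]
After op 5 (rotate(-2)): offset=4, physical=[p,B,C,D,i,F,G], logical=[i,F,G,p,B,C,D]
After op 6 (replace(2, 'e')): offset=4, physical=[p,B,C,D,i,F,e], logical=[i,F,e,p,B,C,D]
After op 7 (replace(5, 'e')): offset=4, physical=[p,B,e,D,i,F,e], logical=[i,F,e,p,B,e,D]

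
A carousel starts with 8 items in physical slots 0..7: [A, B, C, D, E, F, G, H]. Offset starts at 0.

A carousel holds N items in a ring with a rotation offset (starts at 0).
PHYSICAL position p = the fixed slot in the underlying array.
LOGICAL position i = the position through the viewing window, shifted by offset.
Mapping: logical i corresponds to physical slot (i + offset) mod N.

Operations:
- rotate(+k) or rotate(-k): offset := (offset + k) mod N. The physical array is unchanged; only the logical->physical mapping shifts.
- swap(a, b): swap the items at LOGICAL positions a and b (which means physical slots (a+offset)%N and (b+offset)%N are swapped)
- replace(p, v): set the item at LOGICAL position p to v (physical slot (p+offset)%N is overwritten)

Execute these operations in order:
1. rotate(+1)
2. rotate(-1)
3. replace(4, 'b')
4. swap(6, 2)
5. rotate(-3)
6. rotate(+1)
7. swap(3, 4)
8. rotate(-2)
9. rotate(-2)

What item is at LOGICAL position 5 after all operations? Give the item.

After op 1 (rotate(+1)): offset=1, physical=[A,B,C,D,E,F,G,H], logical=[B,C,D,E,F,G,H,A]
After op 2 (rotate(-1)): offset=0, physical=[A,B,C,D,E,F,G,H], logical=[A,B,C,D,E,F,G,H]
After op 3 (replace(4, 'b')): offset=0, physical=[A,B,C,D,b,F,G,H], logical=[A,B,C,D,b,F,G,H]
After op 4 (swap(6, 2)): offset=0, physical=[A,B,G,D,b,F,C,H], logical=[A,B,G,D,b,F,C,H]
After op 5 (rotate(-3)): offset=5, physical=[A,B,G,D,b,F,C,H], logical=[F,C,H,A,B,G,D,b]
After op 6 (rotate(+1)): offset=6, physical=[A,B,G,D,b,F,C,H], logical=[C,H,A,B,G,D,b,F]
After op 7 (swap(3, 4)): offset=6, physical=[A,G,B,D,b,F,C,H], logical=[C,H,A,G,B,D,b,F]
After op 8 (rotate(-2)): offset=4, physical=[A,G,B,D,b,F,C,H], logical=[b,F,C,H,A,G,B,D]
After op 9 (rotate(-2)): offset=2, physical=[A,G,B,D,b,F,C,H], logical=[B,D,b,F,C,H,A,G]

Answer: H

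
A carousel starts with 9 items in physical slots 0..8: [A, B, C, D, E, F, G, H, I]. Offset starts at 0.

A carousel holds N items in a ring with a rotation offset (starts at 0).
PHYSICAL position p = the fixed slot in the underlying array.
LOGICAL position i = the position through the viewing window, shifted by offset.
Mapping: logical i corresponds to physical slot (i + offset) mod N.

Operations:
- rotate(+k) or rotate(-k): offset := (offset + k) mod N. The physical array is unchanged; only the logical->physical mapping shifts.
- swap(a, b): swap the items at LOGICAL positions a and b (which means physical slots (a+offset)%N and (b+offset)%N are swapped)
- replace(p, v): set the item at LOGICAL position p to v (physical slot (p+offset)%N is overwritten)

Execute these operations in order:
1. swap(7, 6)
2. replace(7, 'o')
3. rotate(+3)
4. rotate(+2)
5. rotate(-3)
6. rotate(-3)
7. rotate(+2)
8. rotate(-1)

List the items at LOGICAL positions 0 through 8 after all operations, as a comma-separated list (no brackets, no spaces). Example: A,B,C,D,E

After op 1 (swap(7, 6)): offset=0, physical=[A,B,C,D,E,F,H,G,I], logical=[A,B,C,D,E,F,H,G,I]
After op 2 (replace(7, 'o')): offset=0, physical=[A,B,C,D,E,F,H,o,I], logical=[A,B,C,D,E,F,H,o,I]
After op 3 (rotate(+3)): offset=3, physical=[A,B,C,D,E,F,H,o,I], logical=[D,E,F,H,o,I,A,B,C]
After op 4 (rotate(+2)): offset=5, physical=[A,B,C,D,E,F,H,o,I], logical=[F,H,o,I,A,B,C,D,E]
After op 5 (rotate(-3)): offset=2, physical=[A,B,C,D,E,F,H,o,I], logical=[C,D,E,F,H,o,I,A,B]
After op 6 (rotate(-3)): offset=8, physical=[A,B,C,D,E,F,H,o,I], logical=[I,A,B,C,D,E,F,H,o]
After op 7 (rotate(+2)): offset=1, physical=[A,B,C,D,E,F,H,o,I], logical=[B,C,D,E,F,H,o,I,A]
After op 8 (rotate(-1)): offset=0, physical=[A,B,C,D,E,F,H,o,I], logical=[A,B,C,D,E,F,H,o,I]

Answer: A,B,C,D,E,F,H,o,I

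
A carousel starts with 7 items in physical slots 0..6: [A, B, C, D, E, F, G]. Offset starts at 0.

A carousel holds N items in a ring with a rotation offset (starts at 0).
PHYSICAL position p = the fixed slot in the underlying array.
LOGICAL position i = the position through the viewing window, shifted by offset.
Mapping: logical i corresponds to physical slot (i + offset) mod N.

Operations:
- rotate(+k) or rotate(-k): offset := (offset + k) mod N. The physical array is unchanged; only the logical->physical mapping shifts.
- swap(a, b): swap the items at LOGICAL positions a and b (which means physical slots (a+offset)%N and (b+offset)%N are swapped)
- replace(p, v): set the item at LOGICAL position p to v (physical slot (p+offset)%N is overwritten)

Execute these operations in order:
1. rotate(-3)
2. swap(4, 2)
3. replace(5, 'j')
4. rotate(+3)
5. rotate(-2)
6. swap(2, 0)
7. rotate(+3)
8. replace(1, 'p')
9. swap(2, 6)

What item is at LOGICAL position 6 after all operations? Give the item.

Answer: D

Derivation:
After op 1 (rotate(-3)): offset=4, physical=[A,B,C,D,E,F,G], logical=[E,F,G,A,B,C,D]
After op 2 (swap(4, 2)): offset=4, physical=[A,G,C,D,E,F,B], logical=[E,F,B,A,G,C,D]
After op 3 (replace(5, 'j')): offset=4, physical=[A,G,j,D,E,F,B], logical=[E,F,B,A,G,j,D]
After op 4 (rotate(+3)): offset=0, physical=[A,G,j,D,E,F,B], logical=[A,G,j,D,E,F,B]
After op 5 (rotate(-2)): offset=5, physical=[A,G,j,D,E,F,B], logical=[F,B,A,G,j,D,E]
After op 6 (swap(2, 0)): offset=5, physical=[F,G,j,D,E,A,B], logical=[A,B,F,G,j,D,E]
After op 7 (rotate(+3)): offset=1, physical=[F,G,j,D,E,A,B], logical=[G,j,D,E,A,B,F]
After op 8 (replace(1, 'p')): offset=1, physical=[F,G,p,D,E,A,B], logical=[G,p,D,E,A,B,F]
After op 9 (swap(2, 6)): offset=1, physical=[D,G,p,F,E,A,B], logical=[G,p,F,E,A,B,D]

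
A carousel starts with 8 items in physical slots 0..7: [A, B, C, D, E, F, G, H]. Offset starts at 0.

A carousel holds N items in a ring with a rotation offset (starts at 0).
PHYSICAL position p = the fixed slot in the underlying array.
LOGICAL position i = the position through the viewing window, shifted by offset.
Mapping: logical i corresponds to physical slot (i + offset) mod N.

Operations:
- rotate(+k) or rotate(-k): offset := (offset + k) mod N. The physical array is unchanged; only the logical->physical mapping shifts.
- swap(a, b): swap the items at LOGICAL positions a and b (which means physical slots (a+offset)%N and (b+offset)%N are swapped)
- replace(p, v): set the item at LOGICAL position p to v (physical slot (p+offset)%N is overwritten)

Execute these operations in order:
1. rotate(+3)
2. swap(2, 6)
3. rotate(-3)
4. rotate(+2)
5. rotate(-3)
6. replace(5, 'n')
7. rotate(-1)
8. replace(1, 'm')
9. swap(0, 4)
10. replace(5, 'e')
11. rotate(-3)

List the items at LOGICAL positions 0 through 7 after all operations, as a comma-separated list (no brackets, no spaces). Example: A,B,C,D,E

Answer: e,n,B,C,m,A,F,G

Derivation:
After op 1 (rotate(+3)): offset=3, physical=[A,B,C,D,E,F,G,H], logical=[D,E,F,G,H,A,B,C]
After op 2 (swap(2, 6)): offset=3, physical=[A,F,C,D,E,B,G,H], logical=[D,E,B,G,H,A,F,C]
After op 3 (rotate(-3)): offset=0, physical=[A,F,C,D,E,B,G,H], logical=[A,F,C,D,E,B,G,H]
After op 4 (rotate(+2)): offset=2, physical=[A,F,C,D,E,B,G,H], logical=[C,D,E,B,G,H,A,F]
After op 5 (rotate(-3)): offset=7, physical=[A,F,C,D,E,B,G,H], logical=[H,A,F,C,D,E,B,G]
After op 6 (replace(5, 'n')): offset=7, physical=[A,F,C,D,n,B,G,H], logical=[H,A,F,C,D,n,B,G]
After op 7 (rotate(-1)): offset=6, physical=[A,F,C,D,n,B,G,H], logical=[G,H,A,F,C,D,n,B]
After op 8 (replace(1, 'm')): offset=6, physical=[A,F,C,D,n,B,G,m], logical=[G,m,A,F,C,D,n,B]
After op 9 (swap(0, 4)): offset=6, physical=[A,F,G,D,n,B,C,m], logical=[C,m,A,F,G,D,n,B]
After op 10 (replace(5, 'e')): offset=6, physical=[A,F,G,e,n,B,C,m], logical=[C,m,A,F,G,e,n,B]
After op 11 (rotate(-3)): offset=3, physical=[A,F,G,e,n,B,C,m], logical=[e,n,B,C,m,A,F,G]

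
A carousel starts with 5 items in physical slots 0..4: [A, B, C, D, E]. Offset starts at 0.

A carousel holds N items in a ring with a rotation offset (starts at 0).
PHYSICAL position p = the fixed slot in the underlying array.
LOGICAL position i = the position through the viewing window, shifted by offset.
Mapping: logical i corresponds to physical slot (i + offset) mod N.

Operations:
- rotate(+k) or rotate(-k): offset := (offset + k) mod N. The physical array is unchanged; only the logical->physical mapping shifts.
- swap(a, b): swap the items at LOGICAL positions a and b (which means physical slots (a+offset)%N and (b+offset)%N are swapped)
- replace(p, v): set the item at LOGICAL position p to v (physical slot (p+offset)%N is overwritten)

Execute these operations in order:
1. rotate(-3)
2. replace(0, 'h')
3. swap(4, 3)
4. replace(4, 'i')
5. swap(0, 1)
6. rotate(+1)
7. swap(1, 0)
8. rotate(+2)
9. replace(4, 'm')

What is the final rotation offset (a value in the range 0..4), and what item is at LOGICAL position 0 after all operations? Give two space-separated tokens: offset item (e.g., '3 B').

After op 1 (rotate(-3)): offset=2, physical=[A,B,C,D,E], logical=[C,D,E,A,B]
After op 2 (replace(0, 'h')): offset=2, physical=[A,B,h,D,E], logical=[h,D,E,A,B]
After op 3 (swap(4, 3)): offset=2, physical=[B,A,h,D,E], logical=[h,D,E,B,A]
After op 4 (replace(4, 'i')): offset=2, physical=[B,i,h,D,E], logical=[h,D,E,B,i]
After op 5 (swap(0, 1)): offset=2, physical=[B,i,D,h,E], logical=[D,h,E,B,i]
After op 6 (rotate(+1)): offset=3, physical=[B,i,D,h,E], logical=[h,E,B,i,D]
After op 7 (swap(1, 0)): offset=3, physical=[B,i,D,E,h], logical=[E,h,B,i,D]
After op 8 (rotate(+2)): offset=0, physical=[B,i,D,E,h], logical=[B,i,D,E,h]
After op 9 (replace(4, 'm')): offset=0, physical=[B,i,D,E,m], logical=[B,i,D,E,m]

Answer: 0 B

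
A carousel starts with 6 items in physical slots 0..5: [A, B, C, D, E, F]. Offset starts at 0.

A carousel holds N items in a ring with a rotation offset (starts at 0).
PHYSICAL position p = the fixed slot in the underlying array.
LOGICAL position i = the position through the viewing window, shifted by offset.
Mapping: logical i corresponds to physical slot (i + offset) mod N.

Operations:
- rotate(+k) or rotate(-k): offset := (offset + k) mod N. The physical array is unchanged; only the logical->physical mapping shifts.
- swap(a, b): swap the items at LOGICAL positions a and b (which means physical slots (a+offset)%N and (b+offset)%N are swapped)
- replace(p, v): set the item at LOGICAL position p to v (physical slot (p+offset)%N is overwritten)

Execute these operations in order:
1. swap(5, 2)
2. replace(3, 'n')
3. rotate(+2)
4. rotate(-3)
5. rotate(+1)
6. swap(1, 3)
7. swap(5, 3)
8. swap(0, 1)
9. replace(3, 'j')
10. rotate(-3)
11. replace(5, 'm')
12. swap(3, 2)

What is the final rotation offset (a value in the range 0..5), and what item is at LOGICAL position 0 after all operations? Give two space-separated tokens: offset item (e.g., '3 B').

After op 1 (swap(5, 2)): offset=0, physical=[A,B,F,D,E,C], logical=[A,B,F,D,E,C]
After op 2 (replace(3, 'n')): offset=0, physical=[A,B,F,n,E,C], logical=[A,B,F,n,E,C]
After op 3 (rotate(+2)): offset=2, physical=[A,B,F,n,E,C], logical=[F,n,E,C,A,B]
After op 4 (rotate(-3)): offset=5, physical=[A,B,F,n,E,C], logical=[C,A,B,F,n,E]
After op 5 (rotate(+1)): offset=0, physical=[A,B,F,n,E,C], logical=[A,B,F,n,E,C]
After op 6 (swap(1, 3)): offset=0, physical=[A,n,F,B,E,C], logical=[A,n,F,B,E,C]
After op 7 (swap(5, 3)): offset=0, physical=[A,n,F,C,E,B], logical=[A,n,F,C,E,B]
After op 8 (swap(0, 1)): offset=0, physical=[n,A,F,C,E,B], logical=[n,A,F,C,E,B]
After op 9 (replace(3, 'j')): offset=0, physical=[n,A,F,j,E,B], logical=[n,A,F,j,E,B]
After op 10 (rotate(-3)): offset=3, physical=[n,A,F,j,E,B], logical=[j,E,B,n,A,F]
After op 11 (replace(5, 'm')): offset=3, physical=[n,A,m,j,E,B], logical=[j,E,B,n,A,m]
After op 12 (swap(3, 2)): offset=3, physical=[B,A,m,j,E,n], logical=[j,E,n,B,A,m]

Answer: 3 j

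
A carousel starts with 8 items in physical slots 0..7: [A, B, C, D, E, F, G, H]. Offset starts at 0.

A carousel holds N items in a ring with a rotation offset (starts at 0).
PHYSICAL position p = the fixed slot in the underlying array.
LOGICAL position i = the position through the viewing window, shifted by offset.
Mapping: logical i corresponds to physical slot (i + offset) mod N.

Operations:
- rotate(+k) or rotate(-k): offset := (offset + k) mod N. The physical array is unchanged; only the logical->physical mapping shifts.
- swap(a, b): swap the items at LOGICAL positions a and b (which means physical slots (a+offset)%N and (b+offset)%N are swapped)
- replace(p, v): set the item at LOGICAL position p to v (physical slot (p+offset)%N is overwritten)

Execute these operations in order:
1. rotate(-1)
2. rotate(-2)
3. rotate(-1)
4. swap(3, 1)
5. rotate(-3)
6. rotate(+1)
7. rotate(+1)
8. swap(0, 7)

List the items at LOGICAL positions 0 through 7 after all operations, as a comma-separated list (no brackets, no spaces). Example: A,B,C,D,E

After op 1 (rotate(-1)): offset=7, physical=[A,B,C,D,E,F,G,H], logical=[H,A,B,C,D,E,F,G]
After op 2 (rotate(-2)): offset=5, physical=[A,B,C,D,E,F,G,H], logical=[F,G,H,A,B,C,D,E]
After op 3 (rotate(-1)): offset=4, physical=[A,B,C,D,E,F,G,H], logical=[E,F,G,H,A,B,C,D]
After op 4 (swap(3, 1)): offset=4, physical=[A,B,C,D,E,H,G,F], logical=[E,H,G,F,A,B,C,D]
After op 5 (rotate(-3)): offset=1, physical=[A,B,C,D,E,H,G,F], logical=[B,C,D,E,H,G,F,A]
After op 6 (rotate(+1)): offset=2, physical=[A,B,C,D,E,H,G,F], logical=[C,D,E,H,G,F,A,B]
After op 7 (rotate(+1)): offset=3, physical=[A,B,C,D,E,H,G,F], logical=[D,E,H,G,F,A,B,C]
After op 8 (swap(0, 7)): offset=3, physical=[A,B,D,C,E,H,G,F], logical=[C,E,H,G,F,A,B,D]

Answer: C,E,H,G,F,A,B,D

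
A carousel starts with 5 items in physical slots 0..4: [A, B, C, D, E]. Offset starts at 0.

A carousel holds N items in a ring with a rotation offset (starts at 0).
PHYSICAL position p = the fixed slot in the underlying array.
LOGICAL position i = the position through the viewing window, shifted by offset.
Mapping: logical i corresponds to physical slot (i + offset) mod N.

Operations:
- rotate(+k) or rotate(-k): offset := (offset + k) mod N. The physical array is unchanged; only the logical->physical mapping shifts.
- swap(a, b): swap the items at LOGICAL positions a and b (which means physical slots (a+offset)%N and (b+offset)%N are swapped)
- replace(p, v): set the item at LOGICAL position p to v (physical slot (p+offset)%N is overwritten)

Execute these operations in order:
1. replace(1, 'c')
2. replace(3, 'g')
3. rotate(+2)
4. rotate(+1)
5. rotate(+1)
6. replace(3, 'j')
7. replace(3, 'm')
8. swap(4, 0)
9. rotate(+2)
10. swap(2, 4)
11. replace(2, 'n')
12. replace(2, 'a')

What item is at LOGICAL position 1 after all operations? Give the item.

After op 1 (replace(1, 'c')): offset=0, physical=[A,c,C,D,E], logical=[A,c,C,D,E]
After op 2 (replace(3, 'g')): offset=0, physical=[A,c,C,g,E], logical=[A,c,C,g,E]
After op 3 (rotate(+2)): offset=2, physical=[A,c,C,g,E], logical=[C,g,E,A,c]
After op 4 (rotate(+1)): offset=3, physical=[A,c,C,g,E], logical=[g,E,A,c,C]
After op 5 (rotate(+1)): offset=4, physical=[A,c,C,g,E], logical=[E,A,c,C,g]
After op 6 (replace(3, 'j')): offset=4, physical=[A,c,j,g,E], logical=[E,A,c,j,g]
After op 7 (replace(3, 'm')): offset=4, physical=[A,c,m,g,E], logical=[E,A,c,m,g]
After op 8 (swap(4, 0)): offset=4, physical=[A,c,m,E,g], logical=[g,A,c,m,E]
After op 9 (rotate(+2)): offset=1, physical=[A,c,m,E,g], logical=[c,m,E,g,A]
After op 10 (swap(2, 4)): offset=1, physical=[E,c,m,A,g], logical=[c,m,A,g,E]
After op 11 (replace(2, 'n')): offset=1, physical=[E,c,m,n,g], logical=[c,m,n,g,E]
After op 12 (replace(2, 'a')): offset=1, physical=[E,c,m,a,g], logical=[c,m,a,g,E]

Answer: m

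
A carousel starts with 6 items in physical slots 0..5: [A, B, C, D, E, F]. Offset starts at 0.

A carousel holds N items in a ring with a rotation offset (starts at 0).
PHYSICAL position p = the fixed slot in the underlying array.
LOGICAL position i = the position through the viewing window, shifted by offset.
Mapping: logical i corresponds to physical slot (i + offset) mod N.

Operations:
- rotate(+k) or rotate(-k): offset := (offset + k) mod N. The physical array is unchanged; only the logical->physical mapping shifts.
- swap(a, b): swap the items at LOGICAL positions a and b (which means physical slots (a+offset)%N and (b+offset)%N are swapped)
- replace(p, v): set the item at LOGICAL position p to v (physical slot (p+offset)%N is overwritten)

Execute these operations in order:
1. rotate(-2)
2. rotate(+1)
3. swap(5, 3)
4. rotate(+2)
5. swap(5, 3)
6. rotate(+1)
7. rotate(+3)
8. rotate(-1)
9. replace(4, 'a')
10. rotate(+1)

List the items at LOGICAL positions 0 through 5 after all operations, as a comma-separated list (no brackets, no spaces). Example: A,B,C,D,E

After op 1 (rotate(-2)): offset=4, physical=[A,B,C,D,E,F], logical=[E,F,A,B,C,D]
After op 2 (rotate(+1)): offset=5, physical=[A,B,C,D,E,F], logical=[F,A,B,C,D,E]
After op 3 (swap(5, 3)): offset=5, physical=[A,B,E,D,C,F], logical=[F,A,B,E,D,C]
After op 4 (rotate(+2)): offset=1, physical=[A,B,E,D,C,F], logical=[B,E,D,C,F,A]
After op 5 (swap(5, 3)): offset=1, physical=[C,B,E,D,A,F], logical=[B,E,D,A,F,C]
After op 6 (rotate(+1)): offset=2, physical=[C,B,E,D,A,F], logical=[E,D,A,F,C,B]
After op 7 (rotate(+3)): offset=5, physical=[C,B,E,D,A,F], logical=[F,C,B,E,D,A]
After op 8 (rotate(-1)): offset=4, physical=[C,B,E,D,A,F], logical=[A,F,C,B,E,D]
After op 9 (replace(4, 'a')): offset=4, physical=[C,B,a,D,A,F], logical=[A,F,C,B,a,D]
After op 10 (rotate(+1)): offset=5, physical=[C,B,a,D,A,F], logical=[F,C,B,a,D,A]

Answer: F,C,B,a,D,A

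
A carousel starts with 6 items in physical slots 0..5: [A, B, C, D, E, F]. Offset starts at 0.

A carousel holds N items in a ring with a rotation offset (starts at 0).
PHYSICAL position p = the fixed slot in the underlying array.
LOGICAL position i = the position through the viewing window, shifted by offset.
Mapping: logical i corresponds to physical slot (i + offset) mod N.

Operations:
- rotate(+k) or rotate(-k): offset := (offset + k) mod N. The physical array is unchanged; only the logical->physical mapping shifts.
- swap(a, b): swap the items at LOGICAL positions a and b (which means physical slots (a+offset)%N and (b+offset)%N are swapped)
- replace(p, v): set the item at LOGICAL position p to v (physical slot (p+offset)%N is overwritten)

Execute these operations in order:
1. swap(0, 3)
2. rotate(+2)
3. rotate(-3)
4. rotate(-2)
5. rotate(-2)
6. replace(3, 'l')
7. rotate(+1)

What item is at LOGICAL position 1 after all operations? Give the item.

After op 1 (swap(0, 3)): offset=0, physical=[D,B,C,A,E,F], logical=[D,B,C,A,E,F]
After op 2 (rotate(+2)): offset=2, physical=[D,B,C,A,E,F], logical=[C,A,E,F,D,B]
After op 3 (rotate(-3)): offset=5, physical=[D,B,C,A,E,F], logical=[F,D,B,C,A,E]
After op 4 (rotate(-2)): offset=3, physical=[D,B,C,A,E,F], logical=[A,E,F,D,B,C]
After op 5 (rotate(-2)): offset=1, physical=[D,B,C,A,E,F], logical=[B,C,A,E,F,D]
After op 6 (replace(3, 'l')): offset=1, physical=[D,B,C,A,l,F], logical=[B,C,A,l,F,D]
After op 7 (rotate(+1)): offset=2, physical=[D,B,C,A,l,F], logical=[C,A,l,F,D,B]

Answer: A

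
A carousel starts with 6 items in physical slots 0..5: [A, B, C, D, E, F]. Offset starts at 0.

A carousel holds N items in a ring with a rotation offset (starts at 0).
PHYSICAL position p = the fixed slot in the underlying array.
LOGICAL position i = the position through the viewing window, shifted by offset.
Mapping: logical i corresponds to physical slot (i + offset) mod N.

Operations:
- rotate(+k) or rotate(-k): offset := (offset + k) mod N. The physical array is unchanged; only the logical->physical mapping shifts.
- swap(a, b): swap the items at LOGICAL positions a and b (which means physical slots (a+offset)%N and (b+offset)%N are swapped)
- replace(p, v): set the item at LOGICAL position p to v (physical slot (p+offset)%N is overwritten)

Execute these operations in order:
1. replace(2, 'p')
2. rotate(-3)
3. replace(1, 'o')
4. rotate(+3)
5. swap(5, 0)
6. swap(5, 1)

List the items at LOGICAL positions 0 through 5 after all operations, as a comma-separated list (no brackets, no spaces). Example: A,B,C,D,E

Answer: F,A,p,D,o,B

Derivation:
After op 1 (replace(2, 'p')): offset=0, physical=[A,B,p,D,E,F], logical=[A,B,p,D,E,F]
After op 2 (rotate(-3)): offset=3, physical=[A,B,p,D,E,F], logical=[D,E,F,A,B,p]
After op 3 (replace(1, 'o')): offset=3, physical=[A,B,p,D,o,F], logical=[D,o,F,A,B,p]
After op 4 (rotate(+3)): offset=0, physical=[A,B,p,D,o,F], logical=[A,B,p,D,o,F]
After op 5 (swap(5, 0)): offset=0, physical=[F,B,p,D,o,A], logical=[F,B,p,D,o,A]
After op 6 (swap(5, 1)): offset=0, physical=[F,A,p,D,o,B], logical=[F,A,p,D,o,B]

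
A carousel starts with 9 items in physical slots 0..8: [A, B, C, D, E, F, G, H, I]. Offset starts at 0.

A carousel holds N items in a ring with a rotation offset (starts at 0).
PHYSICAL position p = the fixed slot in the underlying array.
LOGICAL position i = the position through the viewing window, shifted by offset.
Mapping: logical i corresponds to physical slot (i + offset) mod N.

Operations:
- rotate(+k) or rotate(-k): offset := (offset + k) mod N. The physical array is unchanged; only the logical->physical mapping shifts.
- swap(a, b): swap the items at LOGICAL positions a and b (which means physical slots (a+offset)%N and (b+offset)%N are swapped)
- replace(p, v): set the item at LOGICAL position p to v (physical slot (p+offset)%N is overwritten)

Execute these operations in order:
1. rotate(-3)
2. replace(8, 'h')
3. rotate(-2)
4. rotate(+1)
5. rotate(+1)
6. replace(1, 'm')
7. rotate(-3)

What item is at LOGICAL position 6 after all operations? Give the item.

After op 1 (rotate(-3)): offset=6, physical=[A,B,C,D,E,F,G,H,I], logical=[G,H,I,A,B,C,D,E,F]
After op 2 (replace(8, 'h')): offset=6, physical=[A,B,C,D,E,h,G,H,I], logical=[G,H,I,A,B,C,D,E,h]
After op 3 (rotate(-2)): offset=4, physical=[A,B,C,D,E,h,G,H,I], logical=[E,h,G,H,I,A,B,C,D]
After op 4 (rotate(+1)): offset=5, physical=[A,B,C,D,E,h,G,H,I], logical=[h,G,H,I,A,B,C,D,E]
After op 5 (rotate(+1)): offset=6, physical=[A,B,C,D,E,h,G,H,I], logical=[G,H,I,A,B,C,D,E,h]
After op 6 (replace(1, 'm')): offset=6, physical=[A,B,C,D,E,h,G,m,I], logical=[G,m,I,A,B,C,D,E,h]
After op 7 (rotate(-3)): offset=3, physical=[A,B,C,D,E,h,G,m,I], logical=[D,E,h,G,m,I,A,B,C]

Answer: A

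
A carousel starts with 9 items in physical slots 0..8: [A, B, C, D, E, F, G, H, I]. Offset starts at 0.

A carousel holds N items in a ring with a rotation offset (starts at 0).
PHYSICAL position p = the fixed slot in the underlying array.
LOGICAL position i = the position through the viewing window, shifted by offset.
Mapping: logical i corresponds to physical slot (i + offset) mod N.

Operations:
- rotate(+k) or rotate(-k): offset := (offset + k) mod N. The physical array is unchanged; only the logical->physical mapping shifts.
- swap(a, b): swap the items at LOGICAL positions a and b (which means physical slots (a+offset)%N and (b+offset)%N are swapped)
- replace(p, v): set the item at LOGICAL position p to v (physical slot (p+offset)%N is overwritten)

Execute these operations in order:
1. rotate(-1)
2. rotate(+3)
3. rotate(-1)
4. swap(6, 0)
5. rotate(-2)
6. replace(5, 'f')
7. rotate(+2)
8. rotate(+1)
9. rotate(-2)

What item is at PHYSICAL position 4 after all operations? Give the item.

Answer: f

Derivation:
After op 1 (rotate(-1)): offset=8, physical=[A,B,C,D,E,F,G,H,I], logical=[I,A,B,C,D,E,F,G,H]
After op 2 (rotate(+3)): offset=2, physical=[A,B,C,D,E,F,G,H,I], logical=[C,D,E,F,G,H,I,A,B]
After op 3 (rotate(-1)): offset=1, physical=[A,B,C,D,E,F,G,H,I], logical=[B,C,D,E,F,G,H,I,A]
After op 4 (swap(6, 0)): offset=1, physical=[A,H,C,D,E,F,G,B,I], logical=[H,C,D,E,F,G,B,I,A]
After op 5 (rotate(-2)): offset=8, physical=[A,H,C,D,E,F,G,B,I], logical=[I,A,H,C,D,E,F,G,B]
After op 6 (replace(5, 'f')): offset=8, physical=[A,H,C,D,f,F,G,B,I], logical=[I,A,H,C,D,f,F,G,B]
After op 7 (rotate(+2)): offset=1, physical=[A,H,C,D,f,F,G,B,I], logical=[H,C,D,f,F,G,B,I,A]
After op 8 (rotate(+1)): offset=2, physical=[A,H,C,D,f,F,G,B,I], logical=[C,D,f,F,G,B,I,A,H]
After op 9 (rotate(-2)): offset=0, physical=[A,H,C,D,f,F,G,B,I], logical=[A,H,C,D,f,F,G,B,I]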